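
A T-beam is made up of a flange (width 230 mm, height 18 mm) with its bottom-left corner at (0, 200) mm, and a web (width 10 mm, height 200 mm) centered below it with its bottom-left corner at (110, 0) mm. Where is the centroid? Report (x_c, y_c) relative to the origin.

x_c = 115.00 mm, y_c = 173.50 mm

Part | A | x̄ᵢ | ȳᵢ | A·x̄ᵢ | A·ȳᵢ
web | 2000.00 | 115.00 | 100.00 | 230000.00 | 200000.00
flange | 4140.00 | 115.00 | 209.00 | 476100.00 | 865260.00
Σ | 6140.00 |  |  | 706100.00 | 1065260.00
x_c = 706100.00 / 6140.00 = 115.00 mm
y_c = 1065260.00 / 6140.00 = 173.50 mm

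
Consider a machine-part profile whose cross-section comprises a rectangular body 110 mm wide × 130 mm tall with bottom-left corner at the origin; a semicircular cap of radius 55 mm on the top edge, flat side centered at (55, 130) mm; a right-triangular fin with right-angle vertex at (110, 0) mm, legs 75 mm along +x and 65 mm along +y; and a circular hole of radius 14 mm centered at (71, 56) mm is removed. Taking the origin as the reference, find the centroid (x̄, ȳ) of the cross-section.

rectangular body: A = 110 × 130 = 14300.00, centroid at (55.00, 65.00).
semicircular top: A = ½π·55² = 4751.66, centroid at (55.00, 153.34).
triangular fin: A = ½·75·65 = 2437.50, centroid at (135.00, 21.67).
hole: A = −π·14² = -615.75, centroid at (71.00, 56.00).
ΣA = 20873.41 mm²
ΣAx̄ = (14300.00)(55.00) + (4751.66)(55.00) + (2437.50)(135.00) + (-615.75)(71.00) = 1333185.34 mm³
ΣAȳ = (14300.00)(65.00) + (4751.66)(153.34) + (2437.50)(21.67) + (-615.75)(56.00) = 1676462.70 mm³
x̄ = 1333185.34 / 20873.41 = 63.87 mm
ȳ = 1676462.70 / 20873.41 = 80.32 mm

x̄ = 63.87 mm, ȳ = 80.32 mm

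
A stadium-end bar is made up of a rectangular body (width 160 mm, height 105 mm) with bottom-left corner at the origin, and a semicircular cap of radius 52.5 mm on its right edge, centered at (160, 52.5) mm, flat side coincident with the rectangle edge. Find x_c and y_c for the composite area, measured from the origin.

x_c = 100.96 mm, y_c = 52.50 mm

rectangular body: A = 160 × 105 = 16800.00, centroid at (80.00, 52.50).
semicircular end: A = ½π·52.5² = 4329.51, centroid at (182.28, 52.50).
ΣA = 21129.51 mm², ΣAx_c = 2133189.93 mm³, ΣAy_c = 1109299.14 mm³.
x_c = 2133189.93/21129.51 = 100.96 mm; y_c = 1109299.14/21129.51 = 52.50 mm.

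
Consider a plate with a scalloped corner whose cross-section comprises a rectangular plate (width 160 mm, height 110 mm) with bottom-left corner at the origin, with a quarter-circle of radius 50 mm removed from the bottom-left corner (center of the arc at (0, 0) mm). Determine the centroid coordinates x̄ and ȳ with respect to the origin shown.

x̄ = 87.38 mm, ȳ = 59.24 mm

Part | A | x̄ᵢ | ȳᵢ | A·x̄ᵢ | A·ȳᵢ
plate | 17600.00 | 80.00 | 55.00 | 1408000.00 | 968000.00
removed quarter-circle | -1963.50 | 21.22 | 21.22 | -41666.67 | -41666.67
Σ | 15636.50 |  |  | 1366333.33 | 926333.33
x̄ = 1366333.33 / 15636.50 = 87.38 mm
ȳ = 926333.33 / 15636.50 = 59.24 mm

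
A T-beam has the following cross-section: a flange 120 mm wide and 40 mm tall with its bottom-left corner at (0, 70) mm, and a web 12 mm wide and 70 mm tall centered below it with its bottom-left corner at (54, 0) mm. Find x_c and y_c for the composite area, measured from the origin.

x_c = 60.00 mm, y_c = 81.81 mm

web: A = 12 × 70 = 840.00, centroid at (60.00, 35.00).
flange: A = 120 × 40 = 4800.00, centroid at (60.00, 90.00).
ΣA = 5640.00 mm², ΣAx_c = 338400.00 mm³, ΣAy_c = 461400.00 mm³.
x_c = 338400.00/5640.00 = 60.00 mm; y_c = 461400.00/5640.00 = 81.81 mm.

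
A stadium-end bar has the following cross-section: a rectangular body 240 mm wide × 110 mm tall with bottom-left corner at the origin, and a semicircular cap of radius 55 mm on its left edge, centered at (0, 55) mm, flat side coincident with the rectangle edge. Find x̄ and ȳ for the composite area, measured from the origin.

rectangular body: A = 240 × 110 = 26400.00, centroid at (120.00, 55.00).
semicircular end: A = ½π·55² = 4751.66, centroid at (-23.34, 55.00).
ΣA = 31151.66 mm²
ΣAx̄ = (26400.00)(120.00) + (4751.66)(-23.34) = 3057083.33 mm³
ΣAȳ = (26400.00)(55.00) + (4751.66)(55.00) = 1713341.24 mm³
x̄ = 3057083.33 / 31151.66 = 98.14 mm
ȳ = 1713341.24 / 31151.66 = 55.00 mm

x̄ = 98.14 mm, ȳ = 55.00 mm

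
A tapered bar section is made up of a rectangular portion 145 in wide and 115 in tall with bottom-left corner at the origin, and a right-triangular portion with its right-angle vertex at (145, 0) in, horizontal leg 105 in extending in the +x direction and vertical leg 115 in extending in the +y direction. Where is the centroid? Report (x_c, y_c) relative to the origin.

rectangular portion: A = 145 × 115 = 16675.00, centroid at (72.50, 57.50).
triangular portion: A = ½·105·115 = 6037.50, centroid at (180.00, 38.33).
ΣA = 22712.50 in²
ΣAx_c = (16675.00)(72.50) + (6037.50)(180.00) = 2295687.50 in³
ΣAy_c = (16675.00)(57.50) + (6037.50)(38.33) = 1190250.00 in³
x_c = 2295687.50 / 22712.50 = 101.08 in
y_c = 1190250.00 / 22712.50 = 52.41 in

x_c = 101.08 in, y_c = 52.41 in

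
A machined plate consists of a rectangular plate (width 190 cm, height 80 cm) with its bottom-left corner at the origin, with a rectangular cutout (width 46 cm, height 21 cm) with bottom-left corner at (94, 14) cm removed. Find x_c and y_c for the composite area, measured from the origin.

plate: A = 190 × 80 = 15200.00, centroid at (95.00, 40.00).
hole: A = −(46 × 21) = -966.00, centroid at (117.00, 24.50).
ΣA = 14234.00 cm²
ΣAx_c = (15200.00)(95.00) + (-966.00)(117.00) = 1330978.00 cm³
ΣAy_c = (15200.00)(40.00) + (-966.00)(24.50) = 584333.00 cm³
x_c = 1330978.00 / 14234.00 = 93.51 cm
y_c = 584333.00 / 14234.00 = 41.05 cm

x_c = 93.51 cm, y_c = 41.05 cm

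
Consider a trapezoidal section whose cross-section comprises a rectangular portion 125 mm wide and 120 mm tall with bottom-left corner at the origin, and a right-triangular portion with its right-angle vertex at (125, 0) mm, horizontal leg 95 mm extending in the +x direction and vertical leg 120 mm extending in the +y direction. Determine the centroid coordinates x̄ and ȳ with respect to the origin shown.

x̄ = 88.43 mm, ȳ = 54.49 mm

rectangular portion: A = 125 × 120 = 15000.00, centroid at (62.50, 60.00).
triangular portion: A = ½·95·120 = 5700.00, centroid at (156.67, 40.00).
ΣA = 20700.00 mm², ΣAx̄ = 1830500.00 mm³, ΣAȳ = 1128000.00 mm³.
x̄ = 1830500.00/20700.00 = 88.43 mm; ȳ = 1128000.00/20700.00 = 54.49 mm.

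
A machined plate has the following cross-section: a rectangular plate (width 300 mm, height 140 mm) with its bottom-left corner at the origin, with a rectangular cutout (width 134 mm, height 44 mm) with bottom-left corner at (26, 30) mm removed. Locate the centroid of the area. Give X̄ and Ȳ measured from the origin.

X̄ = 159.31 mm, Ȳ = 72.94 mm

plate: A = 300 × 140 = 42000.00, centroid at (150.00, 70.00).
hole: A = −(134 × 44) = -5896.00, centroid at (93.00, 52.00).
ΣA = 36104.00 mm², ΣAX̄ = 5751672.00 mm³, ΣAȲ = 2633408.00 mm³.
X̄ = 5751672.00/36104.00 = 159.31 mm; Ȳ = 2633408.00/36104.00 = 72.94 mm.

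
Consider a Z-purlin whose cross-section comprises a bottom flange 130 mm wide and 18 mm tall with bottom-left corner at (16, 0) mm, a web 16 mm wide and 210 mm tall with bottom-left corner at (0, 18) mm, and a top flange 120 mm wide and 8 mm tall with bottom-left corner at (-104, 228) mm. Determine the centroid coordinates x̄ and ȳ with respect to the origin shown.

Part | A | x̄ᵢ | ȳᵢ | A·x̄ᵢ | A·ȳᵢ
bottom flange | 2340.00 | 81.00 | 9.00 | 189540.00 | 21060.00
web | 3360.00 | 8.00 | 123.00 | 26880.00 | 413280.00
top flange | 960.00 | -44.00 | 232.00 | -42240.00 | 222720.00
Σ | 6660.00 |  |  | 174180.00 | 657060.00
x̄ = 174180.00 / 6660.00 = 26.15 mm
ȳ = 657060.00 / 6660.00 = 98.66 mm

x̄ = 26.15 mm, ȳ = 98.66 mm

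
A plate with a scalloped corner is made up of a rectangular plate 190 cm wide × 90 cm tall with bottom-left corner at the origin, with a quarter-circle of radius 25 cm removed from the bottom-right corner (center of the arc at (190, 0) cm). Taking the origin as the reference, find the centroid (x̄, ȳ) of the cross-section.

x̄ = 92.51 cm, ȳ = 46.02 cm

plate: A = 190 × 90 = 17100.00, centroid at (95.00, 45.00).
removed quarter-circle: A = −¼π·25² = -490.87, centroid at (179.39, 10.61).
ΣA = 16609.13 cm², ΣAx̄ = 1536442.30 cm³, ΣAȳ = 764291.67 cm³.
x̄ = 1536442.30/16609.13 = 92.51 cm; ȳ = 764291.67/16609.13 = 46.02 cm.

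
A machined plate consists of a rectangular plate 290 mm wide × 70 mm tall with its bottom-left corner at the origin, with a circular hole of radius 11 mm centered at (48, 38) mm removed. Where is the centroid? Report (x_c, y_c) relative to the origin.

Part | A | x̄ᵢ | ȳᵢ | A·x̄ᵢ | A·ȳᵢ
plate | 20300.00 | 145.00 | 35.00 | 2943500.00 | 710500.00
hole | -380.13 | 48.00 | 38.00 | -18246.37 | -14445.04
Σ | 19919.87 |  |  | 2925253.63 | 696054.96
x_c = 2925253.63 / 19919.87 = 146.85 mm
y_c = 696054.96 / 19919.87 = 34.94 mm

x_c = 146.85 mm, y_c = 34.94 mm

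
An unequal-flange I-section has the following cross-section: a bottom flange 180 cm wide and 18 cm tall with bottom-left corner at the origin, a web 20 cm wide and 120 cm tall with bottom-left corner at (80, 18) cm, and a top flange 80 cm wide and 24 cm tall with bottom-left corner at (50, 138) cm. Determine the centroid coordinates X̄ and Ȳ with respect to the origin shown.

X̄ = 90.00 cm, Ȳ = 66.71 cm

Part | A | x̄ᵢ | ȳᵢ | A·x̄ᵢ | A·ȳᵢ
bottom flange | 3240.00 | 90.00 | 9.00 | 291600.00 | 29160.00
web | 2400.00 | 90.00 | 78.00 | 216000.00 | 187200.00
top flange | 1920.00 | 90.00 | 150.00 | 172800.00 | 288000.00
Σ | 7560.00 |  |  | 680400.00 | 504360.00
X̄ = 680400.00 / 7560.00 = 90.00 cm
Ȳ = 504360.00 / 7560.00 = 66.71 cm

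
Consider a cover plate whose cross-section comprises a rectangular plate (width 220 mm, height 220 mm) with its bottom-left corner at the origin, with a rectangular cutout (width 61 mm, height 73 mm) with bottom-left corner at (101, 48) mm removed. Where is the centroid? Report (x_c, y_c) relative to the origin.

Part | A | x̄ᵢ | ȳᵢ | A·x̄ᵢ | A·ȳᵢ
plate | 48400.00 | 110.00 | 110.00 | 5324000.00 | 5324000.00
hole | -4453.00 | 131.50 | 84.50 | -585569.50 | -376278.50
Σ | 43947.00 |  |  | 4738430.50 | 4947721.50
x_c = 4738430.50 / 43947.00 = 107.82 mm
y_c = 4947721.50 / 43947.00 = 112.58 mm

x_c = 107.82 mm, y_c = 112.58 mm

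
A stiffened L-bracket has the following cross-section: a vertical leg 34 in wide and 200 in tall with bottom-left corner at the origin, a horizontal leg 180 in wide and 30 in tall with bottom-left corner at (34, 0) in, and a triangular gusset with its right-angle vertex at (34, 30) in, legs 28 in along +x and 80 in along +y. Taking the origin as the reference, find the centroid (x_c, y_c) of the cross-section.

x_c = 62.59 in, y_c = 61.90 in

vertical leg: A = 34 × 200 = 6800.00, centroid at (17.00, 100.00).
horizontal leg: A = 180 × 30 = 5400.00, centroid at (124.00, 15.00).
gusset: A = ½·28·80 = 1120.00, centroid at (43.33, 56.67).
ΣA = 13320.00 in², ΣAx_c = 833733.33 in³, ΣAy_c = 824466.67 in³.
x_c = 833733.33/13320.00 = 62.59 in; y_c = 824466.67/13320.00 = 61.90 in.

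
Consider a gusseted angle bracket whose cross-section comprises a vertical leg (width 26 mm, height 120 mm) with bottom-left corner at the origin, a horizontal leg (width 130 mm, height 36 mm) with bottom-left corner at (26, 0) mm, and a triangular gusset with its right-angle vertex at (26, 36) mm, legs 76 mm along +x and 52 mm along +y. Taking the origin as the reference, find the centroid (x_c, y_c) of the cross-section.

x_c = 58.09 mm, y_c = 38.55 mm

vertical leg: A = 26 × 120 = 3120.00, centroid at (13.00, 60.00).
horizontal leg: A = 130 × 36 = 4680.00, centroid at (91.00, 18.00).
gusset: A = ½·76·52 = 1976.00, centroid at (51.33, 53.33).
ΣA = 9776.00 mm², ΣAx_c = 567874.67 mm³, ΣAy_c = 376826.67 mm³.
x_c = 567874.67/9776.00 = 58.09 mm; y_c = 376826.67/9776.00 = 38.55 mm.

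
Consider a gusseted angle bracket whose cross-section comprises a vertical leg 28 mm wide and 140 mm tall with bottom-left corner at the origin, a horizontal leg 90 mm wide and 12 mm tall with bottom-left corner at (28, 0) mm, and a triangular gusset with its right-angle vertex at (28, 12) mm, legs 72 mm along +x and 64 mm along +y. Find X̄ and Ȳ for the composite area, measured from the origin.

Part | A | x̄ᵢ | ȳᵢ | A·x̄ᵢ | A·ȳᵢ
vertical leg | 3920.00 | 14.00 | 70.00 | 54880.00 | 274400.00
horizontal leg | 1080.00 | 73.00 | 6.00 | 78840.00 | 6480.00
gusset | 2304.00 | 52.00 | 33.33 | 119808.00 | 76800.00
Σ | 7304.00 |  |  | 253528.00 | 357680.00
X̄ = 253528.00 / 7304.00 = 34.71 mm
Ȳ = 357680.00 / 7304.00 = 48.97 mm

X̄ = 34.71 mm, Ȳ = 48.97 mm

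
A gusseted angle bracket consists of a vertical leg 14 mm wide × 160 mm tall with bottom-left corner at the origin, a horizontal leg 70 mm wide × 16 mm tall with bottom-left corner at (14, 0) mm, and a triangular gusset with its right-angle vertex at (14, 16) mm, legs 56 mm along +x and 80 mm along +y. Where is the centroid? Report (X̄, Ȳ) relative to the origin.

vertical leg: A = 14 × 160 = 2240.00, centroid at (7.00, 80.00).
horizontal leg: A = 70 × 16 = 1120.00, centroid at (49.00, 8.00).
gusset: A = ½·56·80 = 2240.00, centroid at (32.67, 42.67).
ΣA = 5600.00 mm², ΣAX̄ = 143733.33 mm³, ΣAȲ = 283733.33 mm³.
X̄ = 143733.33/5600.00 = 25.67 mm; Ȳ = 283733.33/5600.00 = 50.67 mm.

X̄ = 25.67 mm, Ȳ = 50.67 mm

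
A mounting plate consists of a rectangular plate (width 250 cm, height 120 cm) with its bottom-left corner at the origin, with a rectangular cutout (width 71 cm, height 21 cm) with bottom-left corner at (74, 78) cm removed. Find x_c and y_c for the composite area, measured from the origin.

Part | A | x̄ᵢ | ȳᵢ | A·x̄ᵢ | A·ȳᵢ
plate | 30000.00 | 125.00 | 60.00 | 3750000.00 | 1800000.00
hole | -1491.00 | 109.50 | 88.50 | -163264.50 | -131953.50
Σ | 28509.00 |  |  | 3586735.50 | 1668046.50
x_c = 3586735.50 / 28509.00 = 125.81 cm
y_c = 1668046.50 / 28509.00 = 58.51 cm

x_c = 125.81 cm, y_c = 58.51 cm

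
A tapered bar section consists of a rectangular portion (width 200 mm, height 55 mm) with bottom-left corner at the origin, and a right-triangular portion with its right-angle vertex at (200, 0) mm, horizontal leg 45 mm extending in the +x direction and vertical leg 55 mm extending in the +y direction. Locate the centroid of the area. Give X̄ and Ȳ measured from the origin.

X̄ = 111.63 mm, Ȳ = 26.57 mm

Part | A | x̄ᵢ | ȳᵢ | A·x̄ᵢ | A·ȳᵢ
rectangular portion | 11000.00 | 100.00 | 27.50 | 1100000.00 | 302500.00
triangular portion | 1237.50 | 215.00 | 18.33 | 266062.50 | 22687.50
Σ | 12237.50 |  |  | 1366062.50 | 325187.50
X̄ = 1366062.50 / 12237.50 = 111.63 mm
Ȳ = 325187.50 / 12237.50 = 26.57 mm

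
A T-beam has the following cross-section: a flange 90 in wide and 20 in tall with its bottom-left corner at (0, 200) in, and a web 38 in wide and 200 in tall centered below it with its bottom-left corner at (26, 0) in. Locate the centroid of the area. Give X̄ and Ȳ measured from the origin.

web: A = 38 × 200 = 7600.00, centroid at (45.00, 100.00).
flange: A = 90 × 20 = 1800.00, centroid at (45.00, 210.00).
ΣA = 9400.00 in²
ΣAX̄ = (7600.00)(45.00) + (1800.00)(45.00) = 423000.00 in³
ΣAȲ = (7600.00)(100.00) + (1800.00)(210.00) = 1138000.00 in³
X̄ = 423000.00 / 9400.00 = 45.00 in
Ȳ = 1138000.00 / 9400.00 = 121.06 in

X̄ = 45.00 in, Ȳ = 121.06 in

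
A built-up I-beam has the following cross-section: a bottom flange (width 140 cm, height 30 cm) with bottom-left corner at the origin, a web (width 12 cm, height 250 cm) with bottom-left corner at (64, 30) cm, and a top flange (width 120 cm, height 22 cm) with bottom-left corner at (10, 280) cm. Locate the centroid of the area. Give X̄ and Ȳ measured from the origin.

bottom flange: A = 140 × 30 = 4200.00, centroid at (70.00, 15.00).
web: A = 12 × 250 = 3000.00, centroid at (70.00, 155.00).
top flange: A = 120 × 22 = 2640.00, centroid at (70.00, 291.00).
ΣA = 9840.00 cm², ΣAX̄ = 688800.00 cm³, ΣAȲ = 1296240.00 cm³.
X̄ = 688800.00/9840.00 = 70.00 cm; Ȳ = 1296240.00/9840.00 = 131.73 cm.

X̄ = 70.00 cm, Ȳ = 131.73 cm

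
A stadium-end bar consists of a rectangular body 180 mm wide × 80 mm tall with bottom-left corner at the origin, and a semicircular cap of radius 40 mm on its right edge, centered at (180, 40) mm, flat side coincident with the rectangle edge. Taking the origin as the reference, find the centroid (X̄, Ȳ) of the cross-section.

X̄ = 105.90 mm, Ȳ = 40.00 mm

Part | A | x̄ᵢ | ȳᵢ | A·x̄ᵢ | A·ȳᵢ
rectangular body | 14400.00 | 90.00 | 40.00 | 1296000.00 | 576000.00
semicircular end | 2513.27 | 196.98 | 40.00 | 495056.01 | 100530.96
Σ | 16913.27 |  |  | 1791056.01 | 676530.96
X̄ = 1791056.01 / 16913.27 = 105.90 mm
Ȳ = 676530.96 / 16913.27 = 40.00 mm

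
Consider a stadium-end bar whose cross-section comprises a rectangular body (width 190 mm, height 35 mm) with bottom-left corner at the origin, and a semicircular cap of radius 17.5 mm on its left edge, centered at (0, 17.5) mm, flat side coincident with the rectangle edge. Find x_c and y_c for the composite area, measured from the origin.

rectangular body: A = 190 × 35 = 6650.00, centroid at (95.00, 17.50).
semicircular end: A = ½π·17.5² = 481.06, centroid at (-7.43, 17.50).
ΣA = 7131.06 mm², ΣAx_c = 628177.08 mm³, ΣAy_c = 124793.49 mm³.
x_c = 628177.08/7131.06 = 88.09 mm; y_c = 124793.49/7131.06 = 17.50 mm.

x_c = 88.09 mm, y_c = 17.50 mm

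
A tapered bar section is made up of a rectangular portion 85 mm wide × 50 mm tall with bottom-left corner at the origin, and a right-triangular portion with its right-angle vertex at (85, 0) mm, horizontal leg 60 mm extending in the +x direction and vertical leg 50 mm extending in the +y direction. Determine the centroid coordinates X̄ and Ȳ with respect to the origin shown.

rectangular portion: A = 85 × 50 = 4250.00, centroid at (42.50, 25.00).
triangular portion: A = ½·60·50 = 1500.00, centroid at (105.00, 16.67).
ΣA = 5750.00 mm², ΣAX̄ = 338125.00 mm³, ΣAȲ = 131250.00 mm³.
X̄ = 338125.00/5750.00 = 58.80 mm; Ȳ = 131250.00/5750.00 = 22.83 mm.

X̄ = 58.80 mm, Ȳ = 22.83 mm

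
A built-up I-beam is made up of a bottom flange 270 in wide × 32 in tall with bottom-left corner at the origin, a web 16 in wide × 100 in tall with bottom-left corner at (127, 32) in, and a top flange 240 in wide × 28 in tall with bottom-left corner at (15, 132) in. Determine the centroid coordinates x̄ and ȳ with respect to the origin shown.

x̄ = 135.00 in, ȳ = 73.74 in

bottom flange: A = 270 × 32 = 8640.00, centroid at (135.00, 16.00).
web: A = 16 × 100 = 1600.00, centroid at (135.00, 82.00).
top flange: A = 240 × 28 = 6720.00, centroid at (135.00, 146.00).
ΣA = 16960.00 in², ΣAx̄ = 2289600.00 in³, ΣAȳ = 1250560.00 in³.
x̄ = 2289600.00/16960.00 = 135.00 in; ȳ = 1250560.00/16960.00 = 73.74 in.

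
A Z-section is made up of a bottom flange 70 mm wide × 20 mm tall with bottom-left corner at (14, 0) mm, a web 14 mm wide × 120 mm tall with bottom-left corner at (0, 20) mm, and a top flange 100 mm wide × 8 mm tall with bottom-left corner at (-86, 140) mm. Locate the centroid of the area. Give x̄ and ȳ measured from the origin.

x̄ = 13.29 mm, ȳ = 67.94 mm

bottom flange: A = 70 × 20 = 1400.00, centroid at (49.00, 10.00).
web: A = 14 × 120 = 1680.00, centroid at (7.00, 80.00).
top flange: A = 100 × 8 = 800.00, centroid at (-36.00, 144.00).
ΣA = 3880.00 mm²
ΣAx̄ = (1400.00)(49.00) + (1680.00)(7.00) + (800.00)(-36.00) = 51560.00 mm³
ΣAȳ = (1400.00)(10.00) + (1680.00)(80.00) + (800.00)(144.00) = 263600.00 mm³
x̄ = 51560.00 / 3880.00 = 13.29 mm
ȳ = 263600.00 / 3880.00 = 67.94 mm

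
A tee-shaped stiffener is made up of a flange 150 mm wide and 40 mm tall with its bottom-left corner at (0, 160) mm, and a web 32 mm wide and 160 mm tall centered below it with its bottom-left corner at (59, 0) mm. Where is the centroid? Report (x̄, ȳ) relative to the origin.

x̄ = 75.00 mm, ȳ = 133.96 mm

web: A = 32 × 160 = 5120.00, centroid at (75.00, 80.00).
flange: A = 150 × 40 = 6000.00, centroid at (75.00, 180.00).
ΣA = 11120.00 mm², ΣAx̄ = 834000.00 mm³, ΣAȳ = 1489600.00 mm³.
x̄ = 834000.00/11120.00 = 75.00 mm; ȳ = 1489600.00/11120.00 = 133.96 mm.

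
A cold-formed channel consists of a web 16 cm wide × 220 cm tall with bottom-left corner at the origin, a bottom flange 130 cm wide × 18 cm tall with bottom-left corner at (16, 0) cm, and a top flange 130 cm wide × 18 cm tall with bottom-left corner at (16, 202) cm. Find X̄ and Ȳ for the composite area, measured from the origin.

X̄ = 49.66 cm, Ȳ = 110.00 cm

web: A = 16 × 220 = 3520.00, centroid at (8.00, 110.00).
bottom flange: A = 130 × 18 = 2340.00, centroid at (81.00, 9.00).
top flange: A = 130 × 18 = 2340.00, centroid at (81.00, 211.00).
ΣA = 8200.00 cm²
ΣAX̄ = (3520.00)(8.00) + (2340.00)(81.00) + (2340.00)(81.00) = 407240.00 cm³
ΣAȲ = (3520.00)(110.00) + (2340.00)(9.00) + (2340.00)(211.00) = 902000.00 cm³
X̄ = 407240.00 / 8200.00 = 49.66 cm
Ȳ = 902000.00 / 8200.00 = 110.00 cm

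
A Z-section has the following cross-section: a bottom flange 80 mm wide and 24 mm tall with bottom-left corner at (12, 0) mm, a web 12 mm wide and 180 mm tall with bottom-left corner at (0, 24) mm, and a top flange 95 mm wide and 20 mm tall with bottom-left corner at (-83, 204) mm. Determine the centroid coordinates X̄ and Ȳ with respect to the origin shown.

X̄ = 7.58 mm, Ȳ = 113.02 mm

bottom flange: A = 80 × 24 = 1920.00, centroid at (52.00, 12.00).
web: A = 12 × 180 = 2160.00, centroid at (6.00, 114.00).
top flange: A = 95 × 20 = 1900.00, centroid at (-35.50, 214.00).
ΣA = 5980.00 mm²
ΣAX̄ = (1920.00)(52.00) + (2160.00)(6.00) + (1900.00)(-35.50) = 45350.00 mm³
ΣAȲ = (1920.00)(12.00) + (2160.00)(114.00) + (1900.00)(214.00) = 675880.00 mm³
X̄ = 45350.00 / 5980.00 = 7.58 mm
Ȳ = 675880.00 / 5980.00 = 113.02 mm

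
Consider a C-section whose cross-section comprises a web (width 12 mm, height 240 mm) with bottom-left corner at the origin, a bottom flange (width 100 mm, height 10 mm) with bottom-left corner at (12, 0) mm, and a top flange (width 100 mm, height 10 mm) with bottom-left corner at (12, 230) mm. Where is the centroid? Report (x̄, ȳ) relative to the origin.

x̄ = 28.95 mm, ȳ = 120.00 mm

web: A = 12 × 240 = 2880.00, centroid at (6.00, 120.00).
bottom flange: A = 100 × 10 = 1000.00, centroid at (62.00, 5.00).
top flange: A = 100 × 10 = 1000.00, centroid at (62.00, 235.00).
ΣA = 4880.00 mm²
ΣAx̄ = (2880.00)(6.00) + (1000.00)(62.00) + (1000.00)(62.00) = 141280.00 mm³
ΣAȳ = (2880.00)(120.00) + (1000.00)(5.00) + (1000.00)(235.00) = 585600.00 mm³
x̄ = 141280.00 / 4880.00 = 28.95 mm
ȳ = 585600.00 / 4880.00 = 120.00 mm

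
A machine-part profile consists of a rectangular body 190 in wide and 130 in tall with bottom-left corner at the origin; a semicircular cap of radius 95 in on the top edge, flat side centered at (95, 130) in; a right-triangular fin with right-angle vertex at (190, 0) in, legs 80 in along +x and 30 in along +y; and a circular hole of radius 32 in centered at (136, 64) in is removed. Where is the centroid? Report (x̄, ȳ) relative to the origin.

x̄ = 95.38 in, ȳ = 103.80 in

rectangular body: A = 190 × 130 = 24700.00, centroid at (95.00, 65.00).
semicircular top: A = ½π·95² = 14176.44, centroid at (95.00, 170.32).
triangular fin: A = ½·80·30 = 1200.00, centroid at (216.67, 10.00).
hole: A = −π·32² = -3216.99, centroid at (136.00, 64.00).
ΣA = 36859.45 in²
ΣAx̄ = (24700.00)(95.00) + (14176.44)(95.00) + (1200.00)(216.67) + (-3216.99)(136.00) = 3515750.74 in³
ΣAȳ = (24700.00)(65.00) + (14176.44)(170.32) + (1200.00)(10.00) + (-3216.99)(64.00) = 3826132.71 in³
x̄ = 3515750.74 / 36859.45 = 95.38 in
ȳ = 3826132.71 / 36859.45 = 103.80 in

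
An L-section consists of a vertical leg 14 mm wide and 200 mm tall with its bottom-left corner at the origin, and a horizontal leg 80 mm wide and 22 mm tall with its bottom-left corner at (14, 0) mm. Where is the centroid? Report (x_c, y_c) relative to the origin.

Part | A | x̄ᵢ | ȳᵢ | A·x̄ᵢ | A·ȳᵢ
vertical leg | 2800.00 | 7.00 | 100.00 | 19600.00 | 280000.00
horizontal leg | 1760.00 | 54.00 | 11.00 | 95040.00 | 19360.00
Σ | 4560.00 |  |  | 114640.00 | 299360.00
x_c = 114640.00 / 4560.00 = 25.14 mm
y_c = 299360.00 / 4560.00 = 65.65 mm

x_c = 25.14 mm, y_c = 65.65 mm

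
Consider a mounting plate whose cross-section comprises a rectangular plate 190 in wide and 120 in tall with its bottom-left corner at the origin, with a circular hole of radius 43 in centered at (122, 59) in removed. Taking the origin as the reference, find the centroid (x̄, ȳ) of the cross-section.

x̄ = 85.77 in, ȳ = 60.34 in

plate: A = 190 × 120 = 22800.00, centroid at (95.00, 60.00).
hole: A = −π·43² = -5808.80, centroid at (122.00, 59.00).
ΣA = 16991.20 in²
ΣAx̄ = (22800.00)(95.00) + (-5808.80)(122.00) = 1457325.81 in³
ΣAȳ = (22800.00)(60.00) + (-5808.80)(59.00) = 1025280.52 in³
x̄ = 1457325.81 / 16991.20 = 85.77 in
ȳ = 1025280.52 / 16991.20 = 60.34 in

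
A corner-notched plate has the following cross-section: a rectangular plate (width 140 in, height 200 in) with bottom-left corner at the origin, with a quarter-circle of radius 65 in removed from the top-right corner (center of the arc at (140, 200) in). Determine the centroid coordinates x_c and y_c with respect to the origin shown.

plate: A = 140 × 200 = 28000.00, centroid at (70.00, 100.00).
removed quarter-circle: A = −¼π·65² = -3318.31, centroid at (112.41, 172.41).
ΣA = 24681.69 in², ΣAx_c = 1586978.65 in³, ΣAy_c = 2227880.22 in³.
x_c = 1586978.65/24681.69 = 64.30 in; y_c = 2227880.22/24681.69 = 90.26 in.

x_c = 64.30 in, y_c = 90.26 in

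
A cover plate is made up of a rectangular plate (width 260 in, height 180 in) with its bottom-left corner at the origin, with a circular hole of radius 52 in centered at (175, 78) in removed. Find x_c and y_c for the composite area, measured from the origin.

x_c = 120.02 in, y_c = 92.66 in

Part | A | x̄ᵢ | ȳᵢ | A·x̄ᵢ | A·ȳᵢ
plate | 46800.00 | 130.00 | 90.00 | 6084000.00 | 4212000.00
hole | -8494.87 | 175.00 | 78.00 | -1486601.64 | -662599.59
Σ | 38305.13 |  |  | 4597398.36 | 3549400.41
x_c = 4597398.36 / 38305.13 = 120.02 in
y_c = 3549400.41 / 38305.13 = 92.66 in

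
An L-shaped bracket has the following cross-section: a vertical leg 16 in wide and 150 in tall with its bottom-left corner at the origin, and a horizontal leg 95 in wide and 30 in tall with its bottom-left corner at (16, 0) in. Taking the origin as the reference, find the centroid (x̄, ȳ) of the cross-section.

vertical leg: A = 16 × 150 = 2400.00, centroid at (8.00, 75.00).
horizontal leg: A = 95 × 30 = 2850.00, centroid at (63.50, 15.00).
ΣA = 5250.00 in²
ΣAx̄ = (2400.00)(8.00) + (2850.00)(63.50) = 200175.00 in³
ΣAȳ = (2400.00)(75.00) + (2850.00)(15.00) = 222750.00 in³
x̄ = 200175.00 / 5250.00 = 38.13 in
ȳ = 222750.00 / 5250.00 = 42.43 in

x̄ = 38.13 in, ȳ = 42.43 in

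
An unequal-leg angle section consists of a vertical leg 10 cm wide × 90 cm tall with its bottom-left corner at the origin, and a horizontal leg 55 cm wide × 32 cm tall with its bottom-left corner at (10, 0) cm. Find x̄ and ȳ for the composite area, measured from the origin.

x̄ = 26.50 cm, ȳ = 25.81 cm

vertical leg: A = 10 × 90 = 900.00, centroid at (5.00, 45.00).
horizontal leg: A = 55 × 32 = 1760.00, centroid at (37.50, 16.00).
ΣA = 2660.00 cm², ΣAx̄ = 70500.00 cm³, ΣAȳ = 68660.00 cm³.
x̄ = 70500.00/2660.00 = 26.50 cm; ȳ = 68660.00/2660.00 = 25.81 cm.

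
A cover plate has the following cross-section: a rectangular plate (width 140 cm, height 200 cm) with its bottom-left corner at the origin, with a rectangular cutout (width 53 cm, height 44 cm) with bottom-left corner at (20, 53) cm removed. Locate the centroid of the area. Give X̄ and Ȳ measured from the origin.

plate: A = 140 × 200 = 28000.00, centroid at (70.00, 100.00).
hole: A = −(53 × 44) = -2332.00, centroid at (46.50, 75.00).
ΣA = 25668.00 cm², ΣAX̄ = 1851562.00 cm³, ΣAȲ = 2625100.00 cm³.
X̄ = 1851562.00/25668.00 = 72.14 cm; Ȳ = 2625100.00/25668.00 = 102.27 cm.

X̄ = 72.14 cm, Ȳ = 102.27 cm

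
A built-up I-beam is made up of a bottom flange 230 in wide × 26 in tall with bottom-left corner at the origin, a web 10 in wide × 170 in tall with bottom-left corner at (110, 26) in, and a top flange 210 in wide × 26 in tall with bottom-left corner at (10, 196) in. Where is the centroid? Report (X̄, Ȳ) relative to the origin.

X̄ = 115.00 in, Ȳ = 107.12 in

bottom flange: A = 230 × 26 = 5980.00, centroid at (115.00, 13.00).
web: A = 10 × 170 = 1700.00, centroid at (115.00, 111.00).
top flange: A = 210 × 26 = 5460.00, centroid at (115.00, 209.00).
ΣA = 13140.00 in², ΣAX̄ = 1511100.00 in³, ΣAȲ = 1407580.00 in³.
X̄ = 1511100.00/13140.00 = 115.00 in; Ȳ = 1407580.00/13140.00 = 107.12 in.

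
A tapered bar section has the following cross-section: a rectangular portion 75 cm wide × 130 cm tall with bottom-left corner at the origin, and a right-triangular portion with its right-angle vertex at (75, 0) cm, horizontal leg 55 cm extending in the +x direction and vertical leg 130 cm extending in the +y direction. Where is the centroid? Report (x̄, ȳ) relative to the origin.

rectangular portion: A = 75 × 130 = 9750.00, centroid at (37.50, 65.00).
triangular portion: A = ½·55·130 = 3575.00, centroid at (93.33, 43.33).
ΣA = 13325.00 cm²
ΣAx̄ = (9750.00)(37.50) + (3575.00)(93.33) = 699291.67 cm³
ΣAȳ = (9750.00)(65.00) + (3575.00)(43.33) = 788666.67 cm³
x̄ = 699291.67 / 13325.00 = 52.48 cm
ȳ = 788666.67 / 13325.00 = 59.19 cm

x̄ = 52.48 cm, ȳ = 59.19 cm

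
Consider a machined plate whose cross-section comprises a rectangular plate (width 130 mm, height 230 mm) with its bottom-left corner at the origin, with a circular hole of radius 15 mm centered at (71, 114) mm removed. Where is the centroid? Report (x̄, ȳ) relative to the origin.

x̄ = 64.85 mm, ȳ = 115.02 mm

Part | A | x̄ᵢ | ȳᵢ | A·x̄ᵢ | A·ȳᵢ
plate | 29900.00 | 65.00 | 115.00 | 1943500.00 | 3438500.00
hole | -706.86 | 71.00 | 114.00 | -50186.94 | -80581.85
Σ | 29193.14 |  |  | 1893313.06 | 3357918.15
x̄ = 1893313.06 / 29193.14 = 64.85 mm
ȳ = 3357918.15 / 29193.14 = 115.02 mm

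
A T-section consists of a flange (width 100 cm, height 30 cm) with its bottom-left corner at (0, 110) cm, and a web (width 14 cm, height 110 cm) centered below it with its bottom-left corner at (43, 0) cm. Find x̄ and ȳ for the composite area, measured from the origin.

web: A = 14 × 110 = 1540.00, centroid at (50.00, 55.00).
flange: A = 100 × 30 = 3000.00, centroid at (50.00, 125.00).
ΣA = 4540.00 cm², ΣAx̄ = 227000.00 cm³, ΣAȳ = 459700.00 cm³.
x̄ = 227000.00/4540.00 = 50.00 cm; ȳ = 459700.00/4540.00 = 101.26 cm.

x̄ = 50.00 cm, ȳ = 101.26 cm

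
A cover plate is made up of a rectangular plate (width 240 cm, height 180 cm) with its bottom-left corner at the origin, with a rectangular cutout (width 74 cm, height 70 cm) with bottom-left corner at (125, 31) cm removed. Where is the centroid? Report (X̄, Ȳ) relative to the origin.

X̄ = 114.28 cm, Ȳ = 93.27 cm

Part | A | x̄ᵢ | ȳᵢ | A·x̄ᵢ | A·ȳᵢ
plate | 43200.00 | 120.00 | 90.00 | 5184000.00 | 3888000.00
hole | -5180.00 | 162.00 | 66.00 | -839160.00 | -341880.00
Σ | 38020.00 |  |  | 4344840.00 | 3546120.00
X̄ = 4344840.00 / 38020.00 = 114.28 cm
Ȳ = 3546120.00 / 38020.00 = 93.27 cm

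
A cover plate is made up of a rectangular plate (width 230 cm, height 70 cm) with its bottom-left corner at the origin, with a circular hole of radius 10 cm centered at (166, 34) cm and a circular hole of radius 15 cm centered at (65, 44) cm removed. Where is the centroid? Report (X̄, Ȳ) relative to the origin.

X̄ = 116.28 cm, Ȳ = 34.60 cm

Part | A | x̄ᵢ | ȳᵢ | A·x̄ᵢ | A·ȳᵢ
plate | 16100.00 | 115.00 | 35.00 | 1851500.00 | 563500.00
hole 1 | -314.16 | 166.00 | 34.00 | -52150.44 | -10681.42
hole 2 | -706.86 | 65.00 | 44.00 | -45945.79 | -31101.77
Σ | 15078.98 |  |  | 1753403.77 | 521716.82
X̄ = 1753403.77 / 15078.98 = 116.28 cm
Ȳ = 521716.82 / 15078.98 = 34.60 cm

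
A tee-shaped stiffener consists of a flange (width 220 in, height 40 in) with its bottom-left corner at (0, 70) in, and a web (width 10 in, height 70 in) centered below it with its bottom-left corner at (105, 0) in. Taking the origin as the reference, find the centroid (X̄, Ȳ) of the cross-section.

X̄ = 110.00 in, Ȳ = 85.95 in

web: A = 10 × 70 = 700.00, centroid at (110.00, 35.00).
flange: A = 220 × 40 = 8800.00, centroid at (110.00, 90.00).
ΣA = 9500.00 in², ΣAX̄ = 1045000.00 in³, ΣAȲ = 816500.00 in³.
X̄ = 1045000.00/9500.00 = 110.00 in; Ȳ = 816500.00/9500.00 = 85.95 in.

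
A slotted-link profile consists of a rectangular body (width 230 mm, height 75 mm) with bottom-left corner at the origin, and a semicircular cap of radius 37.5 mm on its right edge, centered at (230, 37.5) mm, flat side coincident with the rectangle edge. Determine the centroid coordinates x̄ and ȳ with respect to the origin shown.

Part | A | x̄ᵢ | ȳᵢ | A·x̄ᵢ | A·ȳᵢ
rectangular body | 17250.00 | 115.00 | 37.50 | 1983750.00 | 646875.00
semicircular end | 2208.93 | 245.92 | 37.50 | 543210.69 | 82834.96
Σ | 19458.93 |  |  | 2526960.69 | 729709.96
x̄ = 2526960.69 / 19458.93 = 129.86 mm
ȳ = 729709.96 / 19458.93 = 37.50 mm

x̄ = 129.86 mm, ȳ = 37.50 mm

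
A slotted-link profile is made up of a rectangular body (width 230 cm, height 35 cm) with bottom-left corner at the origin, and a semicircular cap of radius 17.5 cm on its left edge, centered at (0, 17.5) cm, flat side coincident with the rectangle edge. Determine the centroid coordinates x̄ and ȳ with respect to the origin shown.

rectangular body: A = 230 × 35 = 8050.00, centroid at (115.00, 17.50).
semicircular end: A = ½π·17.5² = 481.06, centroid at (-7.43, 17.50).
ΣA = 8531.06 cm²
ΣAx̄ = (8050.00)(115.00) + (481.06)(-7.43) = 922177.08 cm³
ΣAȳ = (8050.00)(17.50) + (481.06)(17.50) = 149293.49 cm³
x̄ = 922177.08 / 8531.06 = 108.10 cm
ȳ = 149293.49 / 8531.06 = 17.50 cm

x̄ = 108.10 cm, ȳ = 17.50 cm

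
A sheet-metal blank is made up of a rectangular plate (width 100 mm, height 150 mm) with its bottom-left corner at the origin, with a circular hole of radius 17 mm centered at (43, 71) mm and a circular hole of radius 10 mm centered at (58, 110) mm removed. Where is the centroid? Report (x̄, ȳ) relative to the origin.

x̄ = 50.28 mm, ȳ = 74.47 mm

Part | A | x̄ᵢ | ȳᵢ | A·x̄ᵢ | A·ȳᵢ
plate | 15000.00 | 50.00 | 75.00 | 750000.00 | 1125000.00
hole 1 | -907.92 | 43.00 | 71.00 | -39040.57 | -64462.34
hole 2 | -314.16 | 58.00 | 110.00 | -18221.24 | -34557.52
Σ | 13777.92 |  |  | 692738.19 | 1025980.14
x̄ = 692738.19 / 13777.92 = 50.28 mm
ȳ = 1025980.14 / 13777.92 = 74.47 mm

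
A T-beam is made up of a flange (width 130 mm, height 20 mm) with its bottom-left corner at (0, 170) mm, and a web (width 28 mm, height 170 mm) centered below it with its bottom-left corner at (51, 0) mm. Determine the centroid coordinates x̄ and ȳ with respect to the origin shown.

x̄ = 65.00 mm, ȳ = 118.56 mm

web: A = 28 × 170 = 4760.00, centroid at (65.00, 85.00).
flange: A = 130 × 20 = 2600.00, centroid at (65.00, 180.00).
ΣA = 7360.00 mm², ΣAx̄ = 478400.00 mm³, ΣAȳ = 872600.00 mm³.
x̄ = 478400.00/7360.00 = 65.00 mm; ȳ = 872600.00/7360.00 = 118.56 mm.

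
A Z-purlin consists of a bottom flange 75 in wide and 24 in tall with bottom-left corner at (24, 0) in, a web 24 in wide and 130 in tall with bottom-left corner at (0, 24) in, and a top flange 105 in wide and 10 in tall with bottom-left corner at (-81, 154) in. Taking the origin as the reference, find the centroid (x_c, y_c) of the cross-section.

bottom flange: A = 75 × 24 = 1800.00, centroid at (61.50, 12.00).
web: A = 24 × 130 = 3120.00, centroid at (12.00, 89.00).
top flange: A = 105 × 10 = 1050.00, centroid at (-28.50, 159.00).
ΣA = 5970.00 in², ΣAx_c = 118215.00 in³, ΣAy_c = 466230.00 in³.
x_c = 118215.00/5970.00 = 19.80 in; y_c = 466230.00/5970.00 = 78.10 in.

x_c = 19.80 in, y_c = 78.10 in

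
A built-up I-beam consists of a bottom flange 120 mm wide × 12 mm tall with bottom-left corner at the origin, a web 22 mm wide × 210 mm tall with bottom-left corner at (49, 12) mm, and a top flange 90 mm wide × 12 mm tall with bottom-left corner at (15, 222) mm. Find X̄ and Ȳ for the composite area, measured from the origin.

X̄ = 60.00 mm, Ȳ = 111.40 mm

bottom flange: A = 120 × 12 = 1440.00, centroid at (60.00, 6.00).
web: A = 22 × 210 = 4620.00, centroid at (60.00, 117.00).
top flange: A = 90 × 12 = 1080.00, centroid at (60.00, 228.00).
ΣA = 7140.00 mm²
ΣAX̄ = (1440.00)(60.00) + (4620.00)(60.00) + (1080.00)(60.00) = 428400.00 mm³
ΣAȲ = (1440.00)(6.00) + (4620.00)(117.00) + (1080.00)(228.00) = 795420.00 mm³
X̄ = 428400.00 / 7140.00 = 60.00 mm
Ȳ = 795420.00 / 7140.00 = 111.40 mm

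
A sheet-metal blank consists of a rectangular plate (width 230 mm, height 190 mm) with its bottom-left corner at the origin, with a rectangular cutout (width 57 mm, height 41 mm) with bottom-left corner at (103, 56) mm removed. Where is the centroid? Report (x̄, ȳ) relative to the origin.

Part | A | x̄ᵢ | ȳᵢ | A·x̄ᵢ | A·ȳᵢ
plate | 43700.00 | 115.00 | 95.00 | 5025500.00 | 4151500.00
hole | -2337.00 | 131.50 | 76.50 | -307315.50 | -178780.50
Σ | 41363.00 |  |  | 4718184.50 | 3972719.50
x̄ = 4718184.50 / 41363.00 = 114.07 mm
ȳ = 3972719.50 / 41363.00 = 96.05 mm

x̄ = 114.07 mm, ȳ = 96.05 mm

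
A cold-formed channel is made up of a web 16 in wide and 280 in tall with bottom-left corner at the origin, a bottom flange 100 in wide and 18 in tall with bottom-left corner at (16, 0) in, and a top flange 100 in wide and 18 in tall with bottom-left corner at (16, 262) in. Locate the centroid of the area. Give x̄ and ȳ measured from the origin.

x̄ = 33.84 in, ȳ = 140.00 in

web: A = 16 × 280 = 4480.00, centroid at (8.00, 140.00).
bottom flange: A = 100 × 18 = 1800.00, centroid at (66.00, 9.00).
top flange: A = 100 × 18 = 1800.00, centroid at (66.00, 271.00).
ΣA = 8080.00 in², ΣAx̄ = 273440.00 in³, ΣAȳ = 1131200.00 in³.
x̄ = 273440.00/8080.00 = 33.84 in; ȳ = 1131200.00/8080.00 = 140.00 in.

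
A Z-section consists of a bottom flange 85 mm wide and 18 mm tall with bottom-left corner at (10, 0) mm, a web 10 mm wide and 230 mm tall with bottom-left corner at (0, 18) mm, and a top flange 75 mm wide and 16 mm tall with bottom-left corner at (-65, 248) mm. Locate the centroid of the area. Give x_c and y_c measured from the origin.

x_c = 11.69 mm, y_c = 124.63 mm

bottom flange: A = 85 × 18 = 1530.00, centroid at (52.50, 9.00).
web: A = 10 × 230 = 2300.00, centroid at (5.00, 133.00).
top flange: A = 75 × 16 = 1200.00, centroid at (-27.50, 256.00).
ΣA = 5030.00 mm², ΣAx_c = 58825.00 mm³, ΣAy_c = 626870.00 mm³.
x_c = 58825.00/5030.00 = 11.69 mm; y_c = 626870.00/5030.00 = 124.63 mm.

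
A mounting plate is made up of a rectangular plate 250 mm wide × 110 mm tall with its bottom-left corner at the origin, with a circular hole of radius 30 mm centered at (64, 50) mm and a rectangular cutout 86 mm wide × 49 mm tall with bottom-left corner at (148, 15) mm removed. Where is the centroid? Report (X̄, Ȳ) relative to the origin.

Part | A | x̄ᵢ | ȳᵢ | A·x̄ᵢ | A·ȳᵢ
plate | 27500.00 | 125.00 | 55.00 | 3437500.00 | 1512500.00
hole 1 | -2827.43 | 64.00 | 50.00 | -180955.74 | -141371.67
hole 2 | -4214.00 | 191.00 | 39.50 | -804874.00 | -166453.00
Σ | 20458.57 |  |  | 2451670.26 | 1204675.33
X̄ = 2451670.26 / 20458.57 = 119.84 mm
Ȳ = 1204675.33 / 20458.57 = 58.88 mm

X̄ = 119.84 mm, Ȳ = 58.88 mm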